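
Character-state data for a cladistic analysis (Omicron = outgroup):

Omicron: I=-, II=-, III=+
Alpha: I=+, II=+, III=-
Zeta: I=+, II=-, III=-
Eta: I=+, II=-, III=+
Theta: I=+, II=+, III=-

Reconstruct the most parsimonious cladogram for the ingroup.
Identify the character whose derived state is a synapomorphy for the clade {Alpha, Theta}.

II

Character polarity is set by the outgroup: the derived state is whichever differs from the outgroup's state, so for III the derived state is '-', and for the remaining characters it is '+'.
I (derived state '+') is shared by all ingroup taxa — unites the whole ingroup.
II (derived state '+') is shared by Alpha and Theta — a synapomorphy uniting that clade.
III (derived state '-') is shared by Alpha, Theta, and Zeta — a synapomorphy uniting that clade.
Most parsimonious ingroup topology: (((Alpha,Theta),Zeta),Eta).
The clade {Alpha, Theta} is supported by II: its derived state '+' occurs in exactly those taxa and in no other taxon (including the outgroup).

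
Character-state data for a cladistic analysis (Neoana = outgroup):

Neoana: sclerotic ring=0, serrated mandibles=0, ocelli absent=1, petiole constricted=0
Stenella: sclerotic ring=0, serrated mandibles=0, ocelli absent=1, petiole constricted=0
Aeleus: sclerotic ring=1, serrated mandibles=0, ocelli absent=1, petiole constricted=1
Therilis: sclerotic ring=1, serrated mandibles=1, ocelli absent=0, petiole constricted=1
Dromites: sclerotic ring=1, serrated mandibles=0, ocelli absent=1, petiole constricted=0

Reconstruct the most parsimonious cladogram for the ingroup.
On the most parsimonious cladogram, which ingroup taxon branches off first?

Character polarity is set by the outgroup: the derived state is whichever differs from the outgroup's state, so for ocelli absent the derived state is '0', and for the remaining characters it is '1'.
sclerotic ring: derived state '1' in Aeleus, Dromites, and Therilis only — synapomorphy for {Aeleus, Dromites, Therilis}.
serrated mandibles (derived state '1') is unique to Therilis (autapomorphy; uninformative for grouping).
ocelli absent (derived state '0') is unique to Therilis (autapomorphy; uninformative for grouping).
Only Aeleus and Therilis show the derived state '1' for petiole constricted, supporting them as a clade.
Most parsimonious ingroup topology: (Stenella,((Aeleus,Therilis),Dromites)).
Stenella is sister to the clade containing all other ingroup taxa, so it is the earliest-diverging (most basal) ingroup lineage.

Stenella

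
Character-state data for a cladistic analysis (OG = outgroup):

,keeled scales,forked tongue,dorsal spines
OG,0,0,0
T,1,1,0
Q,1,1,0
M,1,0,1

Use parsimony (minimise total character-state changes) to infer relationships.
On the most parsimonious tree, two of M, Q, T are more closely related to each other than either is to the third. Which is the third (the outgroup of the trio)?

M

The outgroup has state '0' for every character, so '1' is the derived state throughout.
keeled scales (derived state '1') is shared by all ingroup taxa — unites the whole ingroup.
forked tongue: derived state '1' in Q and T only — synapomorphy for {Q, T}.
dorsal spines (derived state '1') is unique to M (autapomorphy; uninformative for grouping).
Most parsimonious ingroup topology: ((T,Q),M).
Q and T share a more recent common ancestor with each other than either does with M, so M is the least closely related of the three.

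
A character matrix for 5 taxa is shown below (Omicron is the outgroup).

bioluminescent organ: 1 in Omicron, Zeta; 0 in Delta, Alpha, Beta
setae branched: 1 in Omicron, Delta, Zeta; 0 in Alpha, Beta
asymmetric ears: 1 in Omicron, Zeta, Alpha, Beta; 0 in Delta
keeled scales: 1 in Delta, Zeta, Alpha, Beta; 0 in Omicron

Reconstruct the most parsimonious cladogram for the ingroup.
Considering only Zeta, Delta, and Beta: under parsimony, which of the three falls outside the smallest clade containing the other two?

Zeta

Character polarity is set by the outgroup: the derived state is whichever differs from the outgroup's state, so for bioluminescent organ, setae branched, asymmetric ears the derived state is '0', and for the remaining characters it is '1'.
bioluminescent organ (derived state '0') is shared by Alpha, Beta, and Delta — a synapomorphy uniting that clade.
setae branched (derived state '0') is shared by Alpha and Beta — a synapomorphy uniting that clade.
asymmetric ears (derived state '0') is unique to Delta (autapomorphy; uninformative for grouping).
All ingroup taxa share the derived state '1' for keeled scales; it defines the ingroup but does not resolve relationships within it.
Most parsimonious ingroup topology: ((Delta,(Alpha,Beta)),Zeta).
Delta and Beta share a more recent common ancestor with each other than either does with Zeta, so Zeta is the least closely related of the three.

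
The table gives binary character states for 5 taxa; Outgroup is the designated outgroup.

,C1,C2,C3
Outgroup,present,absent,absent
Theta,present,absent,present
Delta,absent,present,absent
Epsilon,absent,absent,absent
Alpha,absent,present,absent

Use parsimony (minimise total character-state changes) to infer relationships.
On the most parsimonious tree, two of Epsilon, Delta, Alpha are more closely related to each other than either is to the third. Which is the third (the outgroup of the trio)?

Character polarity is set by the outgroup: the derived state is whichever differs from the outgroup's state, so for C1 the derived state is 'absent', and for the remaining characters it is 'present'.
C1: derived state 'absent' in Alpha, Delta, and Epsilon only — synapomorphy for {Alpha, Delta, Epsilon}.
Only Alpha and Delta show the derived state 'present' for C2, supporting them as a clade.
C3: derived state 'present' in Theta only — an autapomorphy, so it tells us nothing about relationships among taxa.
Most parsimonious ingroup topology: (Theta,((Delta,Alpha),Epsilon)).
Alpha and Delta share a more recent common ancestor with each other than either does with Epsilon, so Epsilon is the least closely related of the three.

Epsilon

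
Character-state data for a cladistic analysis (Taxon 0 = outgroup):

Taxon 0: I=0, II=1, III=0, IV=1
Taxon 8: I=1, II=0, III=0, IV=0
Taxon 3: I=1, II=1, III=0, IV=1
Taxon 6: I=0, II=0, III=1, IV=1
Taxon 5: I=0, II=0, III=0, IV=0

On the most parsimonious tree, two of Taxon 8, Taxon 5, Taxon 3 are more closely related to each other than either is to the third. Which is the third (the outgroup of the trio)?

Taxon 3

Character polarity is set by the outgroup: the derived state is whichever differs from the outgroup's state, so for II, IV the derived state is '0', and for the remaining characters it is '1'.
I (state '1') occurs in Taxon 3 and Taxon 8 but conflicts with the nesting implied by the other characters — most parsimoniously interpreted as homoplasy.
II: derived state '0' in Taxon 5, Taxon 6, and Taxon 8 only — synapomorphy for {Taxon 5, Taxon 6, Taxon 8}.
III (derived state '1') is unique to Taxon 6 (autapomorphy; uninformative for grouping).
IV: derived state '0' in Taxon 5 and Taxon 8 only — synapomorphy for {Taxon 5, Taxon 8}.
Most parsimonious ingroup topology: (((Taxon 8,Taxon 5),Taxon 6),Taxon 3).
Taxon 5 and Taxon 8 share a more recent common ancestor with each other than either does with Taxon 3, so Taxon 3 is the least closely related of the three.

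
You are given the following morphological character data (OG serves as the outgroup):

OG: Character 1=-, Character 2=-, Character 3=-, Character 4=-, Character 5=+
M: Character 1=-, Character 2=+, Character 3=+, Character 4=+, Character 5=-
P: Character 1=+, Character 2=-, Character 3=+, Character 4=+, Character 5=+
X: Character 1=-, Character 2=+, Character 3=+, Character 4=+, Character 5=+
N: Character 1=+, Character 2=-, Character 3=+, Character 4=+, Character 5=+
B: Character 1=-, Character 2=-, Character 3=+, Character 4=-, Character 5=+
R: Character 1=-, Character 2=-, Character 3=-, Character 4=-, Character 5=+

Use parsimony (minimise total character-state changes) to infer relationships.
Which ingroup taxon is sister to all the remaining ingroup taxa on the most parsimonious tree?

R

Character polarity is set by the outgroup: the derived state is whichever differs from the outgroup's state, so for Character 5 the derived state is '-', and for the remaining characters it is '+'.
Character 1: derived state '+' in N and P only — synapomorphy for {N, P}.
Character 2 (derived state '+') is shared by M and X — a synapomorphy uniting that clade.
Character 3 (derived state '+') is shared by B, M, N, P, and X — a synapomorphy uniting that clade.
Character 4: derived state '+' in M, N, P, and X only — synapomorphy for {M, N, P, X}.
Character 5: derived state '-' in M only — an autapomorphy, so it tells us nothing about relationships among taxa.
Most parsimonious ingroup topology: ((((M,X),(P,N)),B),R).
R is sister to the clade containing all other ingroup taxa, so it is the earliest-diverging (most basal) ingroup lineage.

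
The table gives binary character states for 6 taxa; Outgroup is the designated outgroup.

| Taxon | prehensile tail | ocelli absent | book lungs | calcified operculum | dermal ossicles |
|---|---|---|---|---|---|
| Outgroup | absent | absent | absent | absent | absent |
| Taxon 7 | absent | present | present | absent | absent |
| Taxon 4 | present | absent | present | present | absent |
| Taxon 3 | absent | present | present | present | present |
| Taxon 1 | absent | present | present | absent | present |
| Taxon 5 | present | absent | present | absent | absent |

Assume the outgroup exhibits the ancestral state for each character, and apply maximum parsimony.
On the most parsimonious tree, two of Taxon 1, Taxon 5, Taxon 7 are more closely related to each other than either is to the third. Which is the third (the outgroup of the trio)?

Taxon 5

The outgroup has state 'absent' for every character, so 'present' is the derived state throughout.
Only Taxon 4 and Taxon 5 show the derived state 'present' for prehensile tail, supporting them as a clade.
ocelli absent: derived state 'present' in Taxon 1, Taxon 3, and Taxon 7 only — synapomorphy for {Taxon 1, Taxon 3, Taxon 7}.
All ingroup taxa share the derived state 'present' for book lungs; it defines the ingroup but does not resolve relationships within it.
calcified operculum (state 'present') occurs in Taxon 3 and Taxon 4 but conflicts with the nesting implied by the other characters — most parsimoniously interpreted as homoplasy.
Only Taxon 1 and Taxon 3 show the derived state 'present' for dermal ossicles, supporting them as a clade.
Most parsimonious ingroup topology: ((Taxon 7,(Taxon 3,Taxon 1)),(Taxon 4,Taxon 5)).
Taxon 7 and Taxon 1 share a more recent common ancestor with each other than either does with Taxon 5, so Taxon 5 is the least closely related of the three.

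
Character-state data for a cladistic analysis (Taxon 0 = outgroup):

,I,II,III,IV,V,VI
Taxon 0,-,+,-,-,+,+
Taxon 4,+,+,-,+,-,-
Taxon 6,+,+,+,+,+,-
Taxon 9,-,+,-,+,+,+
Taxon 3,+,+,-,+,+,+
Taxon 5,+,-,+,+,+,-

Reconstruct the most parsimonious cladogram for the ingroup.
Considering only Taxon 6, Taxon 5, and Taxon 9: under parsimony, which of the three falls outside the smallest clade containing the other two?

Taxon 9

Character polarity is set by the outgroup: the derived state is whichever differs from the outgroup's state, so for II, V, VI the derived state is '-', and for the remaining characters it is '+'.
I: derived state '+' in Taxon 3, Taxon 4, Taxon 5, and Taxon 6 only — synapomorphy for {Taxon 3, Taxon 4, Taxon 5, Taxon 6}.
II: derived state '-' in Taxon 5 only — an autapomorphy, so it tells us nothing about relationships among taxa.
III (derived state '+') is shared by Taxon 5 and Taxon 6 — a synapomorphy uniting that clade.
IV (derived state '+') is shared by all ingroup taxa — unites the whole ingroup.
V (derived state '-') is unique to Taxon 4 (autapomorphy; uninformative for grouping).
Only Taxon 4, Taxon 5, and Taxon 6 show the derived state '-' for VI, supporting them as a clade.
Most parsimonious ingroup topology: (((Taxon 4,(Taxon 6,Taxon 5)),Taxon 3),Taxon 9).
Taxon 6 and Taxon 5 share a more recent common ancestor with each other than either does with Taxon 9, so Taxon 9 is the least closely related of the three.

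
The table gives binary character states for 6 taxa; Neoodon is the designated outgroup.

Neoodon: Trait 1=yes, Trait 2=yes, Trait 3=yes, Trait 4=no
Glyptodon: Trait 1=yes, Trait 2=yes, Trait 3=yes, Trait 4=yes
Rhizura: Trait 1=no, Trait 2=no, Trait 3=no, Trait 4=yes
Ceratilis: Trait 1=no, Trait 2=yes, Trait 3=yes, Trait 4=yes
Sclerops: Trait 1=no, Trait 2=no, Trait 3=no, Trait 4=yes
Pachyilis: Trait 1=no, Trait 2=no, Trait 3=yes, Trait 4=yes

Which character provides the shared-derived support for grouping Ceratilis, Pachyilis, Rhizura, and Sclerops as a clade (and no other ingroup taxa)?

Character polarity is set by the outgroup: the derived state is whichever differs from the outgroup's state, so for Trait 1, Trait 2, Trait 3 the derived state is 'no', and for the remaining characters it is 'yes'.
Only Ceratilis, Pachyilis, Rhizura, and Sclerops show the derived state 'no' for Trait 1, supporting them as a clade.
Trait 2 (derived state 'no') is shared by Pachyilis, Rhizura, and Sclerops — a synapomorphy uniting that clade.
Trait 3 (derived state 'no') is shared by Rhizura and Sclerops — a synapomorphy uniting that clade.
Trait 4 (derived state 'yes') is shared by all ingroup taxa — unites the whole ingroup.
Most parsimonious ingroup topology: ((((Rhizura,Sclerops),Pachyilis),Ceratilis),Glyptodon).
The clade {Ceratilis, Pachyilis, Rhizura, Sclerops} is supported by Trait 1: its derived state 'no' occurs in exactly those taxa and in no other taxon (including the outgroup).

Trait 1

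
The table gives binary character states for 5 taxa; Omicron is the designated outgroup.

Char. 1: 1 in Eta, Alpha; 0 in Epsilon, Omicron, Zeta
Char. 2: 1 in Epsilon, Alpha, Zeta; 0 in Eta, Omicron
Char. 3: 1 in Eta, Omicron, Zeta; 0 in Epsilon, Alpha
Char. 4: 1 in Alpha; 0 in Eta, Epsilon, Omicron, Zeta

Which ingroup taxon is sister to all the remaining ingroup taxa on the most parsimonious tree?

Eta

Character polarity is set by the outgroup: the derived state is whichever differs from the outgroup's state, so for Char. 3 the derived state is '0', and for the remaining characters it is '1'.
Char. 1 (state '1') occurs in Alpha and Eta but conflicts with the nesting implied by the other characters — most parsimoniously interpreted as homoplasy.
Only Alpha, Epsilon, and Zeta show the derived state '1' for Char. 2, supporting them as a clade.
Char. 3 (derived state '0') is shared by Alpha and Epsilon — a synapomorphy uniting that clade.
Char. 4 (derived state '1') is unique to Alpha (autapomorphy; uninformative for grouping).
Most parsimonious ingroup topology: ((Zeta,(Alpha,Epsilon)),Eta).
Eta is sister to the clade containing all other ingroup taxa, so it is the earliest-diverging (most basal) ingroup lineage.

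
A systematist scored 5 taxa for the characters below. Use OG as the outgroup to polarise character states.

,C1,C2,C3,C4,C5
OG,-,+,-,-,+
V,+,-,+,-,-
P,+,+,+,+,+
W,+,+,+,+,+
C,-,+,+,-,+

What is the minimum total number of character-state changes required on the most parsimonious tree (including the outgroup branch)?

Character polarity is set by the outgroup: the derived state is whichever differs from the outgroup's state, so for C2, C5 the derived state is '-', and for the remaining characters it is '+'.
Only P, V, and W show the derived state '+' for C1, supporting them as a clade.
C2 (derived state '-') is unique to V (autapomorphy; uninformative for grouping).
C3 (derived state '+') is shared by all ingroup taxa — unites the whole ingroup.
Only P and W show the derived state '+' for C4, supporting them as a clade.
C5 (derived state '-') is unique to V (autapomorphy; uninformative for grouping).
Most parsimonious ingroup topology: ((V,(P,W)),C).
Changes per character on this tree: C1: 1; C2: 1; C3: 1; C4: 1; C5: 1.
Total = 5.

5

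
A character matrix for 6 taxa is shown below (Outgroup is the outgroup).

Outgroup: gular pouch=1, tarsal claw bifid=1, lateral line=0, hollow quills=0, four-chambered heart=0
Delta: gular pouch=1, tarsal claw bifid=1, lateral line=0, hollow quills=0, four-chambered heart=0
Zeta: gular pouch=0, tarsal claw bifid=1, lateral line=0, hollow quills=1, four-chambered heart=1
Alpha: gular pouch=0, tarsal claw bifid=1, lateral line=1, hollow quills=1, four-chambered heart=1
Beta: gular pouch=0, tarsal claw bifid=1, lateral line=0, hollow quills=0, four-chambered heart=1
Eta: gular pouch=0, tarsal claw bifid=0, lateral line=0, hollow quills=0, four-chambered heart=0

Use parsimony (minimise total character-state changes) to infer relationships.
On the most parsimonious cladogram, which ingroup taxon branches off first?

Character polarity is set by the outgroup: the derived state is whichever differs from the outgroup's state, so for gular pouch, tarsal claw bifid the derived state is '0', and for the remaining characters it is '1'.
gular pouch: derived state '0' in Alpha, Beta, Eta, and Zeta only — synapomorphy for {Alpha, Beta, Eta, Zeta}.
tarsal claw bifid (derived state '0') is unique to Eta (autapomorphy; uninformative for grouping).
lateral line (derived state '1') is unique to Alpha (autapomorphy; uninformative for grouping).
hollow quills (derived state '1') is shared by Alpha and Zeta — a synapomorphy uniting that clade.
Only Alpha, Beta, and Zeta show the derived state '1' for four-chambered heart, supporting them as a clade.
Most parsimonious ingroup topology: (Delta,(((Zeta,Alpha),Beta),Eta)).
Delta is sister to the clade containing all other ingroup taxa, so it is the earliest-diverging (most basal) ingroup lineage.

Delta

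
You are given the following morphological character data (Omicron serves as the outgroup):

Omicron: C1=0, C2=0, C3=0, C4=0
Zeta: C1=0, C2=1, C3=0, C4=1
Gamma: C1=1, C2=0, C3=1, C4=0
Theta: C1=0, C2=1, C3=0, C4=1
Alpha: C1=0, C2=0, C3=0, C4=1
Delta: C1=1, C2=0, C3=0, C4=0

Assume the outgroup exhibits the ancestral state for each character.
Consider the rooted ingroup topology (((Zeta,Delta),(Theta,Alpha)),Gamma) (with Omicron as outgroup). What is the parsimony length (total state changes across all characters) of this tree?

Map each character onto (((Zeta,Delta),(Theta,Alpha)),Gamma) (rooted by Omicron) and count the minimum state changes it requires (Fitch parsimony):
C1: 2; C2: 2; C3: 1; C4: 2.
Total tree length = 7.

7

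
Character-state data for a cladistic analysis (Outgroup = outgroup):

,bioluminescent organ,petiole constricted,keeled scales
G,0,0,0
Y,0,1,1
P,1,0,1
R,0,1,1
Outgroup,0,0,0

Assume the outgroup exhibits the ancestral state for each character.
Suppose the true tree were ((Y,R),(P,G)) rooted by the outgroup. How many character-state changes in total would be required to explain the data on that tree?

4

Map each character onto ((Y,R),(P,G)) (rooted by Outgroup) and count the minimum state changes it requires (Fitch parsimony):
bioluminescent organ: 1; petiole constricted: 1; keeled scales: 2.
Total tree length = 4.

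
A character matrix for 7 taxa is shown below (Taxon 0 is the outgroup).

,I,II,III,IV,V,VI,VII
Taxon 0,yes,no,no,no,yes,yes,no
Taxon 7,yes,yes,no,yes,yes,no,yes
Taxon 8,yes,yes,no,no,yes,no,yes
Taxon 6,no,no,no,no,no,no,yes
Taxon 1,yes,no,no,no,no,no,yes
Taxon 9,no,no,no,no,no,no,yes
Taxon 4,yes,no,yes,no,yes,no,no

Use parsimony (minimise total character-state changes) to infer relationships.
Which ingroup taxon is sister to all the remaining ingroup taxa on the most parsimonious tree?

Taxon 4

Character polarity is set by the outgroup: the derived state is whichever differs from the outgroup's state, so for I, V, VI the derived state is 'no', and for the remaining characters it is 'yes'.
I (derived state 'no') is shared by Taxon 6 and Taxon 9 — a synapomorphy uniting that clade.
Only Taxon 7 and Taxon 8 show the derived state 'yes' for II, supporting them as a clade.
III (derived state 'yes') is unique to Taxon 4 (autapomorphy; uninformative for grouping).
IV: derived state 'yes' in Taxon 7 only — an autapomorphy, so it tells us nothing about relationships among taxa.
V (derived state 'no') is shared by Taxon 1, Taxon 6, and Taxon 9 — a synapomorphy uniting that clade.
VI (derived state 'no') is shared by all ingroup taxa — unites the whole ingroup.
VII (derived state 'yes') is shared by Taxon 1, Taxon 6, Taxon 7, Taxon 8, and Taxon 9 — a synapomorphy uniting that clade.
Most parsimonious ingroup topology: (((Taxon 7,Taxon 8),((Taxon 6,Taxon 9),Taxon 1)),Taxon 4).
Taxon 4 is sister to the clade containing all other ingroup taxa, so it is the earliest-diverging (most basal) ingroup lineage.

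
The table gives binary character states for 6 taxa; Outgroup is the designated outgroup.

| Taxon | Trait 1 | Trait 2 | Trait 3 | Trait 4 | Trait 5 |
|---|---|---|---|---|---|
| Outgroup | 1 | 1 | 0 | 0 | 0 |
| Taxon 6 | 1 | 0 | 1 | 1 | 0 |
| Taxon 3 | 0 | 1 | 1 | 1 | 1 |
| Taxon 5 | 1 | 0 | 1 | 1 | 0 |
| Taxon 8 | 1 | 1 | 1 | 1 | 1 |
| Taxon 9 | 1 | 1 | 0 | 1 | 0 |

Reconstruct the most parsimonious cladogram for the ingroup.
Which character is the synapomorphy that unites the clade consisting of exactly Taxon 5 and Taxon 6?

Character polarity is set by the outgroup: the derived state is whichever differs from the outgroup's state, so for Trait 1, Trait 2 the derived state is '0', and for the remaining characters it is '1'.
Trait 1 (derived state '0') is unique to Taxon 3 (autapomorphy; uninformative for grouping).
Trait 2 (derived state '0') is shared by Taxon 5 and Taxon 6 — a synapomorphy uniting that clade.
Trait 3: derived state '1' in Taxon 3, Taxon 5, Taxon 6, and Taxon 8 only — synapomorphy for {Taxon 3, Taxon 5, Taxon 6, Taxon 8}.
Trait 4 (derived state '1') is shared by all ingroup taxa — unites the whole ingroup.
Only Taxon 3 and Taxon 8 show the derived state '1' for Trait 5, supporting them as a clade.
Most parsimonious ingroup topology: (((Taxon 6,Taxon 5),(Taxon 3,Taxon 8)),Taxon 9).
The clade {Taxon 5, Taxon 6} is supported by Trait 2: its derived state '0' occurs in exactly those taxa and in no other taxon (including the outgroup).

Trait 2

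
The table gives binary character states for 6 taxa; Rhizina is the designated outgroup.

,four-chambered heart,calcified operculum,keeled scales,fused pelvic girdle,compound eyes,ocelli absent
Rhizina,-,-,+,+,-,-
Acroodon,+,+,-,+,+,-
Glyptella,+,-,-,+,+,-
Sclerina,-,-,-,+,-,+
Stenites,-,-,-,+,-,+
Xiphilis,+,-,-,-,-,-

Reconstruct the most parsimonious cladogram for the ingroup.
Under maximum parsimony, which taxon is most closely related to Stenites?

Sclerina

Character polarity is set by the outgroup: the derived state is whichever differs from the outgroup's state, so for keeled scales, fused pelvic girdle the derived state is '-', and for the remaining characters it is '+'.
four-chambered heart (derived state '+') is shared by Acroodon, Glyptella, and Xiphilis — a synapomorphy uniting that clade.
calcified operculum (derived state '+') is unique to Acroodon (autapomorphy; uninformative for grouping).
keeled scales (derived state '-') is shared by all ingroup taxa — unites the whole ingroup.
fused pelvic girdle: derived state '-' in Xiphilis only — an autapomorphy, so it tells us nothing about relationships among taxa.
Only Acroodon and Glyptella show the derived state '+' for compound eyes, supporting them as a clade.
Only Sclerina and Stenites show the derived state '+' for ocelli absent, supporting them as a clade.
Most parsimonious ingroup topology: (((Acroodon,Glyptella),Xiphilis),(Sclerina,Stenites)).
Stenites and Sclerina form a cherry on this tree, so they are sister taxa.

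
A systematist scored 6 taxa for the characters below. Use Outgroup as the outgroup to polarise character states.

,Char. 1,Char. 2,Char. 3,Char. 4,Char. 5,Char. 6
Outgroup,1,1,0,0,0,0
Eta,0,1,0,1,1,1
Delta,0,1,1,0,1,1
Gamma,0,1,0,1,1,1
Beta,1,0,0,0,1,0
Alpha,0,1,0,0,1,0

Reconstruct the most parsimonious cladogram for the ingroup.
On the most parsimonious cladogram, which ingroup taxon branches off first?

Beta

Character polarity is set by the outgroup: the derived state is whichever differs from the outgroup's state, so for Char. 1, Char. 2 the derived state is '0', and for the remaining characters it is '1'.
Char. 1 (derived state '0') is shared by Alpha, Delta, Eta, and Gamma — a synapomorphy uniting that clade.
Char. 2: derived state '0' in Beta only — an autapomorphy, so it tells us nothing about relationships among taxa.
Char. 3: derived state '1' in Delta only — an autapomorphy, so it tells us nothing about relationships among taxa.
Char. 4 (derived state '1') is shared by Eta and Gamma — a synapomorphy uniting that clade.
Char. 5 (derived state '1') is shared by all ingroup taxa — unites the whole ingroup.
Char. 6 (derived state '1') is shared by Delta, Eta, and Gamma — a synapomorphy uniting that clade.
Most parsimonious ingroup topology: ((((Eta,Gamma),Delta),Alpha),Beta).
Beta is sister to the clade containing all other ingroup taxa, so it is the earliest-diverging (most basal) ingroup lineage.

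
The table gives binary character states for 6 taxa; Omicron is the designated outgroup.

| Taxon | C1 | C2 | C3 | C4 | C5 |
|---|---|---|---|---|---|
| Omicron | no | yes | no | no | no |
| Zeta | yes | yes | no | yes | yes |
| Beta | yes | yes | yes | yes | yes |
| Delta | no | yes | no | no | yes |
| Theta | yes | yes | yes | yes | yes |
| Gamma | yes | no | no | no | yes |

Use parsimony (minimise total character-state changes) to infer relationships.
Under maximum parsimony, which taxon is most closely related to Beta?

Theta

Character polarity is set by the outgroup: the derived state is whichever differs from the outgroup's state, so for C2 the derived state is 'no', and for the remaining characters it is 'yes'.
C1: derived state 'yes' in Beta, Gamma, Theta, and Zeta only — synapomorphy for {Beta, Gamma, Theta, Zeta}.
C2: derived state 'no' in Gamma only — an autapomorphy, so it tells us nothing about relationships among taxa.
C3 (derived state 'yes') is shared by Beta and Theta — a synapomorphy uniting that clade.
Only Beta, Theta, and Zeta show the derived state 'yes' for C4, supporting them as a clade.
All ingroup taxa share the derived state 'yes' for C5; it defines the ingroup but does not resolve relationships within it.
Most parsimonious ingroup topology: (((Zeta,(Beta,Theta)),Gamma),Delta).
Beta and Theta form a cherry on this tree, so they are sister taxa.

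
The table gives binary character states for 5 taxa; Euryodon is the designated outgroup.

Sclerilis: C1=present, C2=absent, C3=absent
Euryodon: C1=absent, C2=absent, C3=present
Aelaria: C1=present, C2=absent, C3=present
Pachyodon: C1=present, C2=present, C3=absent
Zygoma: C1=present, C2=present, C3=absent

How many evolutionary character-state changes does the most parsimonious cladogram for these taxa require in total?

3

Character polarity is set by the outgroup: the derived state is whichever differs from the outgroup's state, so for C3 the derived state is 'absent', and for the remaining characters it is 'present'.
All ingroup taxa share the derived state 'present' for C1; it defines the ingroup but does not resolve relationships within it.
C2 (derived state 'present') is shared by Pachyodon and Zygoma — a synapomorphy uniting that clade.
Only Pachyodon, Sclerilis, and Zygoma show the derived state 'absent' for C3, supporting them as a clade.
Most parsimonious ingroup topology: ((Sclerilis,(Pachyodon,Zygoma)),Aelaria).
Changes per character on this tree: C1: 1; C2: 1; C3: 1.
Total = 3.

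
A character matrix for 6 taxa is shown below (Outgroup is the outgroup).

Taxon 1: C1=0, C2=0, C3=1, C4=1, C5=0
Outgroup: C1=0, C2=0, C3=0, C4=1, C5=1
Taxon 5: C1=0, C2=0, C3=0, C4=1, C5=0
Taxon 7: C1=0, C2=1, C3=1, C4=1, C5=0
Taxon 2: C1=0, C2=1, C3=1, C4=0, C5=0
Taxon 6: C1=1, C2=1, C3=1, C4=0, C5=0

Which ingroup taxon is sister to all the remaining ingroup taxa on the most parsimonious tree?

Character polarity is set by the outgroup: the derived state is whichever differs from the outgroup's state, so for C4, C5 the derived state is '0', and for the remaining characters it is '1'.
C1: derived state '1' in Taxon 6 only — an autapomorphy, so it tells us nothing about relationships among taxa.
Only Taxon 2, Taxon 6, and Taxon 7 show the derived state '1' for C2, supporting them as a clade.
C3 (derived state '1') is shared by Taxon 1, Taxon 2, Taxon 6, and Taxon 7 — a synapomorphy uniting that clade.
Only Taxon 2 and Taxon 6 show the derived state '0' for C4, supporting them as a clade.
C5 (derived state '0') is shared by all ingroup taxa — unites the whole ingroup.
Most parsimonious ingroup topology: ((Taxon 1,((Taxon 6,Taxon 2),Taxon 7)),Taxon 5).
Taxon 5 is sister to the clade containing all other ingroup taxa, so it is the earliest-diverging (most basal) ingroup lineage.

Taxon 5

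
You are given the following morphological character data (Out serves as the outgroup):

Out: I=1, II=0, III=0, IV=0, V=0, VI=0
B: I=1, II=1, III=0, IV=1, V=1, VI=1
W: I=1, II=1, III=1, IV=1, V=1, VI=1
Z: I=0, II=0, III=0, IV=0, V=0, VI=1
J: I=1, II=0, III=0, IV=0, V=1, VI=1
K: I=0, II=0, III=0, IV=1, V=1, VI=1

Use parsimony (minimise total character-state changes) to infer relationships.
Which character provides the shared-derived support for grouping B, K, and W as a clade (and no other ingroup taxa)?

Character polarity is set by the outgroup: the derived state is whichever differs from the outgroup's state, so for I the derived state is '0', and for the remaining characters it is '1'.
I groups K and Z, which is incompatible with the clades supported by the remaining characters; treating it as convergent (homoplasy) costs fewer steps than any alternative tree.
Only B and W show the derived state '1' for II, supporting them as a clade.
III: derived state '1' in W only — an autapomorphy, so it tells us nothing about relationships among taxa.
Only B, K, and W show the derived state '1' for IV, supporting them as a clade.
V (derived state '1') is shared by B, J, K, and W — a synapomorphy uniting that clade.
VI (derived state '1') is shared by all ingroup taxa — unites the whole ingroup.
Most parsimonious ingroup topology: ((((B,W),K),J),Z).
The clade {B, K, W} is supported by IV: its derived state '1' occurs in exactly those taxa and in no other taxon (including the outgroup).

IV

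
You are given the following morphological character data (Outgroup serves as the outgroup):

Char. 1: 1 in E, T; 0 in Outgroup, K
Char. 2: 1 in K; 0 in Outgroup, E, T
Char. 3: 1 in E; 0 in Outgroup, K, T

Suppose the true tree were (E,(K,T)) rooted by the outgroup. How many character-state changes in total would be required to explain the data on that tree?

Map each character onto (E,(K,T)) (rooted by Outgroup) and count the minimum state changes it requires (Fitch parsimony):
Char. 1: 2; Char. 2: 1; Char. 3: 1.
Total tree length = 4.

4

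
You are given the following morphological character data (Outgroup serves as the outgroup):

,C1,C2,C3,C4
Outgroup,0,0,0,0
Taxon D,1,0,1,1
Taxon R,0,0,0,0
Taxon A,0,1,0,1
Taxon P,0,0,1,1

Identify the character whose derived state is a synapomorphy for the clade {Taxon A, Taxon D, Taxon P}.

The outgroup has state '0' for every character, so '1' is the derived state throughout.
C1: derived state '1' in Taxon D only — an autapomorphy, so it tells us nothing about relationships among taxa.
C2 (derived state '1') is unique to Taxon A (autapomorphy; uninformative for grouping).
C3: derived state '1' in Taxon D and Taxon P only — synapomorphy for {Taxon D, Taxon P}.
C4: derived state '1' in Taxon A, Taxon D, and Taxon P only — synapomorphy for {Taxon A, Taxon D, Taxon P}.
Most parsimonious ingroup topology: ((Taxon A,(Taxon D,Taxon P)),Taxon R).
The clade {Taxon A, Taxon D, Taxon P} is supported by C4: its derived state '1' occurs in exactly those taxa and in no other taxon (including the outgroup).

C4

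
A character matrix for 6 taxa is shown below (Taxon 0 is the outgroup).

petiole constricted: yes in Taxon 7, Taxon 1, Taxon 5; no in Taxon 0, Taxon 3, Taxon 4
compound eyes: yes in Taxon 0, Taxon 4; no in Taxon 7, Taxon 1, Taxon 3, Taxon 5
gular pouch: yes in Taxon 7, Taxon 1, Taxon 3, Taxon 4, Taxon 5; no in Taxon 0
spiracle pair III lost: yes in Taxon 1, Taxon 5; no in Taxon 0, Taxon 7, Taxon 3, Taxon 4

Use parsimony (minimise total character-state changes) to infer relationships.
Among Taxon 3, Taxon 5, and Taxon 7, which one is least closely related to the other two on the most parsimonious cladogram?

Character polarity is set by the outgroup: the derived state is whichever differs from the outgroup's state, so for compound eyes the derived state is 'no', and for the remaining characters it is 'yes'.
petiole constricted: derived state 'yes' in Taxon 1, Taxon 5, and Taxon 7 only — synapomorphy for {Taxon 1, Taxon 5, Taxon 7}.
compound eyes (derived state 'no') is shared by Taxon 1, Taxon 3, Taxon 5, and Taxon 7 — a synapomorphy uniting that clade.
gular pouch (derived state 'yes') is shared by all ingroup taxa — unites the whole ingroup.
Only Taxon 1 and Taxon 5 show the derived state 'yes' for spiracle pair III lost, supporting them as a clade.
Most parsimonious ingroup topology: (((Taxon 7,(Taxon 1,Taxon 5)),Taxon 3),Taxon 4).
Taxon 5 and Taxon 7 share a more recent common ancestor with each other than either does with Taxon 3, so Taxon 3 is the least closely related of the three.

Taxon 3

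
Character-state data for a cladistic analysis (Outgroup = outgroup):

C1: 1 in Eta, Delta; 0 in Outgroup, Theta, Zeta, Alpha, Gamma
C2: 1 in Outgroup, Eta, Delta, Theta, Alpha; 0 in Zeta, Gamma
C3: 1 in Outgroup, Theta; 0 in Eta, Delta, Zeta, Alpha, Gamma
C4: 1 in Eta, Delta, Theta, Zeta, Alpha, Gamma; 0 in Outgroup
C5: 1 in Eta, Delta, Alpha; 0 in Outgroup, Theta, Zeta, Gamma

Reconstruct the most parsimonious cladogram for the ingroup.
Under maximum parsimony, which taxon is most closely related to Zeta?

Character polarity is set by the outgroup: the derived state is whichever differs from the outgroup's state, so for C2, C3 the derived state is '0', and for the remaining characters it is '1'.
C1 (derived state '1') is shared by Delta and Eta — a synapomorphy uniting that clade.
Only Gamma and Zeta show the derived state '0' for C2, supporting them as a clade.
C3: derived state '0' in Alpha, Delta, Eta, Gamma, and Zeta only — synapomorphy for {Alpha, Delta, Eta, Gamma, Zeta}.
All ingroup taxa share the derived state '1' for C4; it defines the ingroup but does not resolve relationships within it.
C5: derived state '1' in Alpha, Delta, and Eta only — synapomorphy for {Alpha, Delta, Eta}.
Most parsimonious ingroup topology: ((((Eta,Delta),Alpha),(Zeta,Gamma)),Theta).
Zeta and Gamma form a cherry on this tree, so they are sister taxa.

Gamma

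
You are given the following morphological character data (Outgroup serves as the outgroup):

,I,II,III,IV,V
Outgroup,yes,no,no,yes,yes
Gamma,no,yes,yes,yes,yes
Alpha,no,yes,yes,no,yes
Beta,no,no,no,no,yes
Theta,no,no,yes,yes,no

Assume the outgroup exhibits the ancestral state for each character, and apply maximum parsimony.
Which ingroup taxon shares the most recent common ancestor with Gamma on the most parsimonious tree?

Alpha

Character polarity is set by the outgroup: the derived state is whichever differs from the outgroup's state, so for I, IV, V the derived state is 'no', and for the remaining characters it is 'yes'.
All ingroup taxa share the derived state 'no' for I; it defines the ingroup but does not resolve relationships within it.
II (derived state 'yes') is shared by Alpha and Gamma — a synapomorphy uniting that clade.
Only Alpha, Gamma, and Theta show the derived state 'yes' for III, supporting them as a clade.
IV groups Alpha and Beta, which is incompatible with the clades supported by the remaining characters; treating it as convergent (homoplasy) costs fewer steps than any alternative tree.
V: derived state 'no' in Theta only — an autapomorphy, so it tells us nothing about relationships among taxa.
Most parsimonious ingroup topology: (((Gamma,Alpha),Theta),Beta).
Gamma and Alpha form a cherry on this tree, so they are sister taxa.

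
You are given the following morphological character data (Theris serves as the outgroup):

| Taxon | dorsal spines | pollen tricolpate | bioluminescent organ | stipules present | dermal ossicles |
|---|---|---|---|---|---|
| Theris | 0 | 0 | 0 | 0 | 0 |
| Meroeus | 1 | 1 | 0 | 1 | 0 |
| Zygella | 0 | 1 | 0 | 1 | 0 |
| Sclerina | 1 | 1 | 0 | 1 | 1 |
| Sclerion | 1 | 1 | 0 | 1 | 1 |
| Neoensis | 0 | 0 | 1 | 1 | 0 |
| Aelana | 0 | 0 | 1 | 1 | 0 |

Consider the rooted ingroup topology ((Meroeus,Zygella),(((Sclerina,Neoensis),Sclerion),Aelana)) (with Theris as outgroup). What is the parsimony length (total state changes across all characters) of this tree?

11

Map each character onto ((Meroeus,Zygella),(((Sclerina,Neoensis),Sclerion),Aelana)) (rooted by Theris) and count the minimum state changes it requires (Fitch parsimony):
dorsal spines: 3; pollen tricolpate: 3; bioluminescent organ: 2; stipules present: 1; dermal ossicles: 2.
Total tree length = 11.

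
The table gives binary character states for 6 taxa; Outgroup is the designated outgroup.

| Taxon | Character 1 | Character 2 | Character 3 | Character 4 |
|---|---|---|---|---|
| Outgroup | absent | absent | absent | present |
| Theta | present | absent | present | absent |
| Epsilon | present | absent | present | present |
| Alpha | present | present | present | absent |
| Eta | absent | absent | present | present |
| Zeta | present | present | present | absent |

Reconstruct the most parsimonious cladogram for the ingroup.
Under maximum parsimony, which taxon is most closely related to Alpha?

Zeta

Character polarity is set by the outgroup: the derived state is whichever differs from the outgroup's state, so for Character 4 the derived state is 'absent', and for the remaining characters it is 'present'.
Character 1: derived state 'present' in Alpha, Epsilon, Theta, and Zeta only — synapomorphy for {Alpha, Epsilon, Theta, Zeta}.
Character 2 (derived state 'present') is shared by Alpha and Zeta — a synapomorphy uniting that clade.
Character 3 (derived state 'present') is shared by all ingroup taxa — unites the whole ingroup.
Character 4: derived state 'absent' in Alpha, Theta, and Zeta only — synapomorphy for {Alpha, Theta, Zeta}.
Most parsimonious ingroup topology: (((Theta,(Alpha,Zeta)),Epsilon),Eta).
Alpha and Zeta form a cherry on this tree, so they are sister taxa.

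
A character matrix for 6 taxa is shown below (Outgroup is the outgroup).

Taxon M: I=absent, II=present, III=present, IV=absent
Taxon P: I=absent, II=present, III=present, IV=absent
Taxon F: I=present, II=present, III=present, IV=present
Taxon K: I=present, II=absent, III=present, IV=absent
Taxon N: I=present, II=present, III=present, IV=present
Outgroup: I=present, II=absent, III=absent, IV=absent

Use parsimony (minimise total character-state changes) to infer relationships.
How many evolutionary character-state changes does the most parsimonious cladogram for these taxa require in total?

Character polarity is set by the outgroup: the derived state is whichever differs from the outgroup's state, so for I the derived state is 'absent', and for the remaining characters it is 'present'.
I: derived state 'absent' in Taxon M and Taxon P only — synapomorphy for {Taxon M, Taxon P}.
Only Taxon F, Taxon M, Taxon N, and Taxon P show the derived state 'present' for II, supporting them as a clade.
III (derived state 'present') is shared by all ingroup taxa — unites the whole ingroup.
IV: derived state 'present' in Taxon F and Taxon N only — synapomorphy for {Taxon F, Taxon N}.
Most parsimonious ingroup topology: (((Taxon M,Taxon P),(Taxon N,Taxon F)),Taxon K).
Changes per character on this tree: I: 1; II: 1; III: 1; IV: 1.
Total = 4.

4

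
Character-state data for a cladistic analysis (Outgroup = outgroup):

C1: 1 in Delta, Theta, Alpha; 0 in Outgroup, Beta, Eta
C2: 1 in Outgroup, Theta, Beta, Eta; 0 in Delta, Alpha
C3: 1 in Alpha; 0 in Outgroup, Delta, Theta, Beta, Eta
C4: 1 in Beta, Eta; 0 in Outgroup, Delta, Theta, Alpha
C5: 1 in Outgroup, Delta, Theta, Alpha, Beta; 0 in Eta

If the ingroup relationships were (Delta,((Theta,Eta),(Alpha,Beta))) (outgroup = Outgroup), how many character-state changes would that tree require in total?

Map each character onto (Delta,((Theta,Eta),(Alpha,Beta))) (rooted by Outgroup) and count the minimum state changes it requires (Fitch parsimony):
C1: 3; C2: 2; C3: 1; C4: 2; C5: 1.
Total tree length = 9.

9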